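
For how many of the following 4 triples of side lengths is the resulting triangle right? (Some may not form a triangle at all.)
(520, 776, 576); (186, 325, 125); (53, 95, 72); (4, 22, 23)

(520,776,576): 520²+576² = 602176 = 776² → right
(186,325,125): 125+186 ≤ 325, not a triangle
(53,95,72): 53²+72² = 7993 < 9025 = 95² → obtuse
(4,22,23): 4²+22² = 500 < 529 = 23² → obtuse
1 of the 4 is right.

1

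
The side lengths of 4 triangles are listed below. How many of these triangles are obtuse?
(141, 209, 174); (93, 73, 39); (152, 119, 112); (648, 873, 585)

1

(141,209,174): 141²+174² = 50157 > 43681 = 209² → acute
(93,73,39): 39²+73² = 6850 < 8649 = 93² → obtuse
(152,119,112): 112²+119² = 26705 > 23104 = 152² → acute
(648,873,585): 585²+648² = 762129 = 873² → right
1 of the 4 is obtuse.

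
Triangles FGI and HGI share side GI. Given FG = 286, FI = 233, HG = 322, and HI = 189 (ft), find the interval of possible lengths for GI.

133 < GI < 511

From triangle FGI: |286 − 233| < GI < 286 + 233, i.e. 53 < GI < 519.
From triangle HGI: 133 < GI < 511.
Both must hold, so GI lies in the intersection.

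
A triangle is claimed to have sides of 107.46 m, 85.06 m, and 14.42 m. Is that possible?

No

The longest side is 107.46, but the other two sum to only 99.48.
99.48 < 107.46, so the triangle inequality fails.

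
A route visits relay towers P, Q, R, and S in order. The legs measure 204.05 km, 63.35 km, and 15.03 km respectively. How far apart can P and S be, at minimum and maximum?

The maximum is all hops collinear in one direction: 204.05 + 63.35 + 15.03 = 282.43.
The longest hop is 204.05; the others sum to 78.38. Folding the others back against it leaves at least 204.05 − 78.38 = 125.67.

125.67 ≤ PS ≤ 282.43 km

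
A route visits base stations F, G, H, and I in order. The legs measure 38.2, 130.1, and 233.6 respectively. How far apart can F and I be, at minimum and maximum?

The maximum is all hops collinear in one direction: 38.2 + 130.1 + 233.6 = 401.9.
The longest hop is 233.6; the others sum to 168.3. Folding the others back against it leaves at least 233.6 − 168.3 = 65.3.

65.3 ≤ FI ≤ 401.9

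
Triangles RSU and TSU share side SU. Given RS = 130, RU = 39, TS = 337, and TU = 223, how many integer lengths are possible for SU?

From triangle RSU: 91 < SU < 169.
From triangle TSU: 114 < SU < 560.
Intersection: 114 < SU < 169, so integers 115 through 168: 54 values.

54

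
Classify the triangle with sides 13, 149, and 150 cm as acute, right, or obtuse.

Compare the square of the longest side to the sum of squares of the other two: 13² + 149² = 22370 < 22500 = 150².

obtuse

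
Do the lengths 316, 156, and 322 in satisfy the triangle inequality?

The longest side is 322, and the other two sum to 472.
Since 472 > 322, the triangle inequality holds.

Yes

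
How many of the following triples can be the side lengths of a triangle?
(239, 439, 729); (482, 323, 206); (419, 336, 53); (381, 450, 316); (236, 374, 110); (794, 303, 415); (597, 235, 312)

(239,439,729): 239+439 ≤ 729 → not valid
(206,323,482): 206+323 > 482 → valid
(53,336,419): 53+336 ≤ 419 → not valid
(316,381,450): 316+381 > 450 → valid
(110,236,374): 110+236 ≤ 374 → not valid
(303,415,794): 303+415 ≤ 794 → not valid
(235,312,597): 235+312 ≤ 597 → not valid
2 of the 7 triples form a triangle.

2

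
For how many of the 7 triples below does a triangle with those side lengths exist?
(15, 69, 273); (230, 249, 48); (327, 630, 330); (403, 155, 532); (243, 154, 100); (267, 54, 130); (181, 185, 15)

5

(15,69,273): 15+69 ≤ 273 → not valid
(48,230,249): 48+230 > 249 → valid
(327,330,630): 327+330 > 630 → valid
(155,403,532): 155+403 > 532 → valid
(100,154,243): 100+154 > 243 → valid
(54,130,267): 54+130 ≤ 267 → not valid
(15,181,185): 15+181 > 185 → valid
5 of the 7 triples form a triangle.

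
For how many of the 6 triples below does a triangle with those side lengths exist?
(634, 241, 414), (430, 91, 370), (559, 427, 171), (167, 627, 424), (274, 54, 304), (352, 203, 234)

(241,414,634): 241+414 > 634 → valid
(91,370,430): 91+370 > 430 → valid
(171,427,559): 171+427 > 559 → valid
(167,424,627): 167+424 ≤ 627 → not valid
(54,274,304): 54+274 > 304 → valid
(203,234,352): 203+234 > 352 → valid
5 of the 6 triples form a triangle.

5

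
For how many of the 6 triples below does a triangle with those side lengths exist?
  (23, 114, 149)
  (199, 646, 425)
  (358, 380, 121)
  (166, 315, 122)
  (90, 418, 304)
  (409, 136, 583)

1

(23,114,149): 23+114 ≤ 149 → not valid
(199,425,646): 199+425 ≤ 646 → not valid
(121,358,380): 121+358 > 380 → valid
(122,166,315): 122+166 ≤ 315 → not valid
(90,304,418): 90+304 ≤ 418 → not valid
(136,409,583): 136+409 ≤ 583 → not valid
1 of the 6 triples forms a triangle.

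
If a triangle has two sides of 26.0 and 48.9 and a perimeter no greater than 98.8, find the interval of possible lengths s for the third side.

22.9 < s ≤ 23.9

Triangle inequality alone gives 22.9 < s < 74.9.
The perimeter condition gives s ≤ 98.8 − 26.0 − 48.9 = 23.9.
Intersecting the two: 22.9 < s ≤ 23.9.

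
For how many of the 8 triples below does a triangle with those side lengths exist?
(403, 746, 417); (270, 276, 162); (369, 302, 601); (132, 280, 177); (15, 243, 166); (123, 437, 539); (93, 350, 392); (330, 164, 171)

7

(403,417,746): 403+417 > 746 → valid
(162,270,276): 162+270 > 276 → valid
(302,369,601): 302+369 > 601 → valid
(132,177,280): 132+177 > 280 → valid
(15,166,243): 15+166 ≤ 243 → not valid
(123,437,539): 123+437 > 539 → valid
(93,350,392): 93+350 > 392 → valid
(164,171,330): 164+171 > 330 → valid
7 of the 8 triples form a triangle.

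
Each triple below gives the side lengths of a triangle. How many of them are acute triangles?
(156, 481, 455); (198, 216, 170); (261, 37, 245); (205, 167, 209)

(156,481,455): 156²+455² = 231361 = 481² → right
(198,216,170): 170²+198² = 68104 > 46656 = 216² → acute
(261,37,245): 37²+245² = 61394 < 68121 = 261² → obtuse
(205,167,209): 167²+205² = 69914 > 43681 = 209² → acute
2 of the 4 are acute.

2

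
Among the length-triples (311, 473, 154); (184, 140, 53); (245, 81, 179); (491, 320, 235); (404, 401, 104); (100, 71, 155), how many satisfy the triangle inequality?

(154,311,473): 154+311 ≤ 473 → not valid
(53,140,184): 53+140 > 184 → valid
(81,179,245): 81+179 > 245 → valid
(235,320,491): 235+320 > 491 → valid
(104,401,404): 104+401 > 404 → valid
(71,100,155): 71+100 > 155 → valid
5 of the 6 triples form a triangle.

5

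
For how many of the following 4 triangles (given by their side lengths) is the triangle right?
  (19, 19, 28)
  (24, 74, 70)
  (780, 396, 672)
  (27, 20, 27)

(19,19,28): 19²+19² = 722 < 784 = 28² → obtuse
(24,74,70): 24²+70² = 5476 = 74² → right
(780,396,672): 396²+672² = 608400 = 780² → right
(27,20,27): 20²+27² = 1129 > 729 = 27² → acute
2 of the 4 are right.

2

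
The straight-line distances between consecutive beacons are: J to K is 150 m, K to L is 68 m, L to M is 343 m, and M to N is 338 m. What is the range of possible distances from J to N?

The maximum is all hops collinear in one direction: 150 + 68 + 343 + 338 = 899.
The longest hop is 343; the others sum to 556. Since 343 ≤ 556, the path can fold back on itself completely, so the minimum distance is 0.

0 ≤ JN ≤ 899 m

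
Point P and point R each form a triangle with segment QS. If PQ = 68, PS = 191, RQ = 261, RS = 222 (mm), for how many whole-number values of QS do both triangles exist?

From triangle PQS: 123 < QS < 259.
From triangle RQS: 39 < QS < 483.
Intersection: 123 < QS < 259, so integers 124 through 258: 135 values.

135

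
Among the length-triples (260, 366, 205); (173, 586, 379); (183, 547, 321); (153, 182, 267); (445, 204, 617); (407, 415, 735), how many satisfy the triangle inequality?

(205,260,366): 205+260 > 366 → valid
(173,379,586): 173+379 ≤ 586 → not valid
(183,321,547): 183+321 ≤ 547 → not valid
(153,182,267): 153+182 > 267 → valid
(204,445,617): 204+445 > 617 → valid
(407,415,735): 407+415 > 735 → valid
4 of the 6 triples form a triangle.

4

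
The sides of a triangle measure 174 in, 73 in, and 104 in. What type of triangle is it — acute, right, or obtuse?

Compare the square of the longest side to the sum of squares of the other two: 73² + 104² = 16145 < 30276 = 174².

obtuse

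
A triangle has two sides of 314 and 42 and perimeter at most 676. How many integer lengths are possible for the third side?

48

Triangle inequality: 272 < x < 356. Perimeter ≤ 676 gives x ≤ 676 − 314 − 42 = 320.
So 272 < x ≤ 320; integers 273 through 320: 48 values.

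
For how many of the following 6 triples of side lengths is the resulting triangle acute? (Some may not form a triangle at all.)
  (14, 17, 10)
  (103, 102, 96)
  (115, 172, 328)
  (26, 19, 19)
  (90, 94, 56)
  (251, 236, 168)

(14,17,10): 10²+14² = 296 > 289 = 17² → acute
(103,102,96): 96²+102² = 19620 > 10609 = 103² → acute
(115,172,328): 115+172 ≤ 328, not a triangle
(26,19,19): 19²+19² = 722 > 676 = 26² → acute
(90,94,56): 56²+90² = 11236 > 8836 = 94² → acute
(251,236,168): 168²+236² = 83920 > 63001 = 251² → acute
5 of the 6 are acute.

5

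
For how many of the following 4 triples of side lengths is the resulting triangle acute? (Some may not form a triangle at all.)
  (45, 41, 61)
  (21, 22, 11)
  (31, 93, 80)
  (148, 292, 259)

(45,41,61): 41²+45² = 3706 < 3721 = 61² → obtuse
(21,22,11): 11²+21² = 562 > 484 = 22² → acute
(31,93,80): 31²+80² = 7361 < 8649 = 93² → obtuse
(148,292,259): 148²+259² = 88985 > 85264 = 292² → acute
2 of the 4 are acute.

2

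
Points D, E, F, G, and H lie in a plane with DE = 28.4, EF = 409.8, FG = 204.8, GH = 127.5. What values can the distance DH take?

49.1 ≤ DH ≤ 770.5

The maximum is all hops collinear in one direction: 28.4 + 409.8 + 204.8 + 127.5 = 770.5.
The longest hop is 409.8; the others sum to 360.7. Folding the others back against it leaves at least 409.8 − 360.7 = 49.1.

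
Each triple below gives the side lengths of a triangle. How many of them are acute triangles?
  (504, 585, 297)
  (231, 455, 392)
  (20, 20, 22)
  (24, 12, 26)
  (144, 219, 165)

2

(504,585,297): 297²+504² = 342225 = 585² → right
(231,455,392): 231²+392² = 207025 = 455² → right
(20,20,22): 20²+20² = 800 > 484 = 22² → acute
(24,12,26): 12²+24² = 720 > 676 = 26² → acute
(144,219,165): 144²+165² = 47961 = 219² → right
2 of the 5 are acute.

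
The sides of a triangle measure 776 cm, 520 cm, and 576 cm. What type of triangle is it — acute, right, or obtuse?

Compare the square of the longest side to the sum of squares of the other two: 520² + 576² = 602176 = 776².

right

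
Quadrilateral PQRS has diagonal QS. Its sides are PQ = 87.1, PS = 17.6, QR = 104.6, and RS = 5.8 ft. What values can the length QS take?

98.8 < QS < 104.7

From triangle PQS: |87.1 − 17.6| < QS < 87.1 + 17.6, i.e. 69.5 < QS < 104.7.
From triangle RQS: 98.8 < QS < 110.4.
Both must hold, so QS lies in the intersection.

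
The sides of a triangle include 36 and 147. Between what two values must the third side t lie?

By the triangle inequality, t must be less than 36 + 147 = 183 and greater than |36 − 147| = 111.

111 < t < 183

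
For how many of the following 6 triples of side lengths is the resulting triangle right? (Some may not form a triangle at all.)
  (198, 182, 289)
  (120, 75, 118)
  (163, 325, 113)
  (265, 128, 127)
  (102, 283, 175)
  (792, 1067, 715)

1

(198,182,289): 182²+198² = 72328 < 83521 = 289² → obtuse
(120,75,118): 75²+118² = 19549 > 14400 = 120² → acute
(163,325,113): 113+163 ≤ 325, not a triangle
(265,128,127): 127+128 ≤ 265, not a triangle
(102,283,175): 102+175 ≤ 283, not a triangle
(792,1067,715): 715²+792² = 1138489 = 1067² → right
1 of the 6 is right.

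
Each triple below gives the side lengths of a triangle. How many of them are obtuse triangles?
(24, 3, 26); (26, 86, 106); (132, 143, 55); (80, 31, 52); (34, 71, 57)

4

(24,3,26): 3²+24² = 585 < 676 = 26² → obtuse
(26,86,106): 26²+86² = 8072 < 11236 = 106² → obtuse
(132,143,55): 55²+132² = 20449 = 143² → right
(80,31,52): 31²+52² = 3665 < 6400 = 80² → obtuse
(34,71,57): 34²+57² = 4405 < 5041 = 71² → obtuse
4 of the 5 are obtuse.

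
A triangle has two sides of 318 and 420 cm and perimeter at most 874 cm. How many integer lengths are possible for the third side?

Triangle inequality: 102 < x < 738. Perimeter ≤ 874 gives x ≤ 874 − 318 − 420 = 136.
So 102 < x ≤ 136; integers 103 through 136: 34 values.

34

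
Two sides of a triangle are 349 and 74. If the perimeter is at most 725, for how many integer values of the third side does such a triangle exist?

Triangle inequality: 275 < x < 423. Perimeter ≤ 725 gives x ≤ 725 − 349 − 74 = 302.
So 275 < x ≤ 302; integers 276 through 302: 27 values.

27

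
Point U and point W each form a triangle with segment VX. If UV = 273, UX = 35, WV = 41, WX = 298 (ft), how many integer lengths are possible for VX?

50

From triangle UVX: 238 < VX < 308.
From triangle WVX: 257 < VX < 339.
Intersection: 257 < VX < 308, so integers 258 through 307: 50 values.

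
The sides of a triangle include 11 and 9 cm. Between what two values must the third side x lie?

By the triangle inequality, x must be less than 11 + 9 = 20 and greater than |11 − 9| = 2.

2 < x < 20 (cm)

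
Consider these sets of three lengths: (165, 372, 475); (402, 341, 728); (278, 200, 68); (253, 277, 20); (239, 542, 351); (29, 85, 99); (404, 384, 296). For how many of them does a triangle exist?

5

(165,372,475): 165+372 > 475 → valid
(341,402,728): 341+402 > 728 → valid
(68,200,278): 68+200 ≤ 278 → not valid
(20,253,277): 20+253 ≤ 277 → not valid
(239,351,542): 239+351 > 542 → valid
(29,85,99): 29+85 > 99 → valid
(296,384,404): 296+384 > 404 → valid
5 of the 7 triples form a triangle.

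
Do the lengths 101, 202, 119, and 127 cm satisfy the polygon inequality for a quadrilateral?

Yes

A quadrilateral exists iff every side is shorter than the sum of the others — equivalently, the longest side is less than the sum of the rest.
Longest side 202 < 347 (sum of the remaining 3), so yes.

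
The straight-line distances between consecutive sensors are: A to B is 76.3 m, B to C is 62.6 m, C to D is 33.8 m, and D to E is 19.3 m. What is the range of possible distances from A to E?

The maximum is all hops collinear in one direction: 76.3 + 62.6 + 33.8 + 19.3 = 192.0.
The longest hop is 76.3; the others sum to 115.7. Since 76.3 ≤ 115.7, the path can fold back on itself completely, so the minimum distance is 0.

0 ≤ AE ≤ 192.0 m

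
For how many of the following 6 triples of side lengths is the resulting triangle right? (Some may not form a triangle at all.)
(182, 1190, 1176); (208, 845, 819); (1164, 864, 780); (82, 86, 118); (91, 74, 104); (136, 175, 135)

(182,1190,1176): 182²+1176² = 1416100 = 1190² → right
(208,845,819): 208²+819² = 714025 = 845² → right
(1164,864,780): 780²+864² = 1354896 = 1164² → right
(82,86,118): 82²+86² = 14120 > 13924 = 118² → acute
(91,74,104): 74²+91² = 13757 > 10816 = 104² → acute
(136,175,135): 135²+136² = 36721 > 30625 = 175² → acute
3 of the 6 are right.

3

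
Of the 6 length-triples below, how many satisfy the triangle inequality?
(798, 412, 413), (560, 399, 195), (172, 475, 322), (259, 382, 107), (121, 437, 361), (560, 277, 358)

(412,413,798): 412+413 > 798 → valid
(195,399,560): 195+399 > 560 → valid
(172,322,475): 172+322 > 475 → valid
(107,259,382): 107+259 ≤ 382 → not valid
(121,361,437): 121+361 > 437 → valid
(277,358,560): 277+358 > 560 → valid
5 of the 6 triples form a triangle.

5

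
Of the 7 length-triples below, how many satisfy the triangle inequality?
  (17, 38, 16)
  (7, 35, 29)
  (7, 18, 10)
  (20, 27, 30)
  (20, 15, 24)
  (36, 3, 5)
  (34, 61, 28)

(16,17,38): 16+17 ≤ 38 → not valid
(7,29,35): 7+29 > 35 → valid
(7,10,18): 7+10 ≤ 18 → not valid
(20,27,30): 20+27 > 30 → valid
(15,20,24): 15+20 > 24 → valid
(3,5,36): 3+5 ≤ 36 → not valid
(28,34,61): 28+34 > 61 → valid
4 of the 7 triples form a triangle.

4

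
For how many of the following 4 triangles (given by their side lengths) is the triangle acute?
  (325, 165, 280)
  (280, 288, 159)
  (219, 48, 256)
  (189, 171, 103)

2

(325,165,280): 165²+280² = 105625 = 325² → right
(280,288,159): 159²+280² = 103681 > 82944 = 288² → acute
(219,48,256): 48²+219² = 50265 < 65536 = 256² → obtuse
(189,171,103): 103²+171² = 39850 > 35721 = 189² → acute
2 of the 4 are acute.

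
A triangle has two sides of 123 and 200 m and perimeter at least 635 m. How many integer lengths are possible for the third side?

Triangle inequality: 77 < x < 323. Perimeter ≥ 635 gives x ≥ 635 − 123 − 200 = 312.
So 312 ≤ x < 323; integers 312 through 322: 11 values.

11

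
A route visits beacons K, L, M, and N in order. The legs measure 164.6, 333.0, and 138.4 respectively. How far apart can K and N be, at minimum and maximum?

30.0 ≤ KN ≤ 636.0

The maximum is all hops collinear in one direction: 164.6 + 333.0 + 138.4 = 636.0.
The longest hop is 333.0; the others sum to 303.0. Folding the others back against it leaves at least 333.0 − 303.0 = 30.0.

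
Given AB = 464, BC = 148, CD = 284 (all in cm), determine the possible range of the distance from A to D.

The maximum is all hops collinear in one direction: 464 + 148 + 284 = 896.
The longest hop is 464; the others sum to 432. Folding the others back against it leaves at least 464 − 432 = 32.

32 ≤ AD ≤ 896 cm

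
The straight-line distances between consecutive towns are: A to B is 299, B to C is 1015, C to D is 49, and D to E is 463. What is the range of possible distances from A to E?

204 ≤ AE ≤ 1826

The maximum is all hops collinear in one direction: 299 + 1015 + 49 + 463 = 1826.
The longest hop is 1015; the others sum to 811. Folding the others back against it leaves at least 1015 − 811 = 204.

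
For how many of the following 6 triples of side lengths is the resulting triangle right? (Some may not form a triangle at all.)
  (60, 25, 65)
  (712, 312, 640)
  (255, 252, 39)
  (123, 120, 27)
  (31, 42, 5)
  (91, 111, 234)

(60,25,65): 25²+60² = 4225 = 65² → right
(712,312,640): 312²+640² = 506944 = 712² → right
(255,252,39): 39²+252² = 65025 = 255² → right
(123,120,27): 27²+120² = 15129 = 123² → right
(31,42,5): 5+31 ≤ 42, not a triangle
(91,111,234): 91+111 ≤ 234, not a triangle
4 of the 6 are right.

4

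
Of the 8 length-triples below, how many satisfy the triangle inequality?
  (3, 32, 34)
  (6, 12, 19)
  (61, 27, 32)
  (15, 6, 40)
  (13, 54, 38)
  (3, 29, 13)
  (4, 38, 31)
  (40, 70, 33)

2

(3,32,34): 3+32 > 34 → valid
(6,12,19): 6+12 ≤ 19 → not valid
(27,32,61): 27+32 ≤ 61 → not valid
(6,15,40): 6+15 ≤ 40 → not valid
(13,38,54): 13+38 ≤ 54 → not valid
(3,13,29): 3+13 ≤ 29 → not valid
(4,31,38): 4+31 ≤ 38 → not valid
(33,40,70): 33+40 > 70 → valid
2 of the 8 triples form a triangle.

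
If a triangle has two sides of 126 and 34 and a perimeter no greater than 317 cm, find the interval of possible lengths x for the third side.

Triangle inequality alone gives 92 < x < 160.
The perimeter condition gives x ≤ 317 − 126 − 34 = 157.
Intersecting the two: 92 < x ≤ 157.

92 < x ≤ 157 cm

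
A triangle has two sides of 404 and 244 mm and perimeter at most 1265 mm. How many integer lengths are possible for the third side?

457

Triangle inequality: 160 < x < 648. Perimeter ≤ 1265 gives x ≤ 1265 − 404 − 244 = 617.
So 160 < x ≤ 617; integers 161 through 617: 457 values.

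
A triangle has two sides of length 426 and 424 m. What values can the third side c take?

2 < c < 850 (m)

By the triangle inequality, c must be less than 426 + 424 = 850 and greater than |426 − 424| = 2.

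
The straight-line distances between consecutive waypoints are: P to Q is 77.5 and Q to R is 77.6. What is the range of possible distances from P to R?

0.1 ≤ PR ≤ 155.1

By the triangle inequality, |77.5 − 77.6| ≤ PR ≤ 77.5 + 77.6.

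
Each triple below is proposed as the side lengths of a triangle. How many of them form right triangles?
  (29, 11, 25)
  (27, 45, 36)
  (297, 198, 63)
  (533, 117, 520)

(29,11,25): 11²+25² = 746 < 841 = 29² → obtuse
(27,45,36): 27²+36² = 2025 = 45² → right
(297,198,63): 63+198 ≤ 297, not a triangle
(533,117,520): 117²+520² = 284089 = 533² → right
2 of the 4 are right.

2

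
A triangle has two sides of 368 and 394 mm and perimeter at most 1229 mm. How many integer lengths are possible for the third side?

441

Triangle inequality: 26 < x < 762. Perimeter ≤ 1229 gives x ≤ 1229 − 368 − 394 = 467.
So 26 < x ≤ 467; integers 27 through 467: 441 values.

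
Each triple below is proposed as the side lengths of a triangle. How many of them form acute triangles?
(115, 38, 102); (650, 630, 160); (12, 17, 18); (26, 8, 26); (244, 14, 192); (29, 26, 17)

(115,38,102): 38²+102² = 11848 < 13225 = 115² → obtuse
(650,630,160): 160²+630² = 422500 = 650² → right
(12,17,18): 12²+17² = 433 > 324 = 18² → acute
(26,8,26): 8²+26² = 740 > 676 = 26² → acute
(244,14,192): 14+192 ≤ 244, not a triangle
(29,26,17): 17²+26² = 965 > 841 = 29² → acute
3 of the 6 are acute.

3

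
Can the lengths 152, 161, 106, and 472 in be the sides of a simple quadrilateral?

No

For a quadrilateral, each side must be shorter than the sum of the others.
Here the longest side is 472, but the remaining 3 sides sum to only 419.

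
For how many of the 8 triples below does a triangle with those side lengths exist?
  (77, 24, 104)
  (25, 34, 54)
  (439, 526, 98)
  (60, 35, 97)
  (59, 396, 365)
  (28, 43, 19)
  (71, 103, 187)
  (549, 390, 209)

5

(24,77,104): 24+77 ≤ 104 → not valid
(25,34,54): 25+34 > 54 → valid
(98,439,526): 98+439 > 526 → valid
(35,60,97): 35+60 ≤ 97 → not valid
(59,365,396): 59+365 > 396 → valid
(19,28,43): 19+28 > 43 → valid
(71,103,187): 71+103 ≤ 187 → not valid
(209,390,549): 209+390 > 549 → valid
5 of the 8 triples form a triangle.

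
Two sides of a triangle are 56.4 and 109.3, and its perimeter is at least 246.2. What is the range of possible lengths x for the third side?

80.5 ≤ x < 165.7

Triangle inequality alone gives 52.9 < x < 165.7.
The perimeter condition gives x ≥ 246.2 − 56.4 − 109.3 = 80.5.
Intersecting the two: 80.5 ≤ x < 165.7.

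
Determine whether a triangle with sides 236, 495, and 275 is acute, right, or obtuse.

Compare the square of the longest side to the sum of squares of the other two: 236² + 275² = 131321 < 245025 = 495².

obtuse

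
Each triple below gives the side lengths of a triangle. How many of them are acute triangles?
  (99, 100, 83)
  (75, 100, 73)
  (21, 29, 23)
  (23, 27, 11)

(99,100,83): 83²+99² = 16690 > 10000 = 100² → acute
(75,100,73): 73²+75² = 10954 > 10000 = 100² → acute
(21,29,23): 21²+23² = 970 > 841 = 29² → acute
(23,27,11): 11²+23² = 650 < 729 = 27² → obtuse
3 of the 4 are acute.

3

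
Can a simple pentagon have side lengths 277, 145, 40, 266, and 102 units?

Yes

A pentagon exists iff every side is shorter than the sum of the others — equivalently, the longest side is less than the sum of the rest.
Longest side 277 < 553 (sum of the remaining 4), so yes.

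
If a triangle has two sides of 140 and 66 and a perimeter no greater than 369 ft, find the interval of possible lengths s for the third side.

74 < s ≤ 163

Triangle inequality alone gives 74 < s < 206.
The perimeter condition gives s ≤ 369 − 140 − 66 = 163.
Intersecting the two: 74 < s ≤ 163.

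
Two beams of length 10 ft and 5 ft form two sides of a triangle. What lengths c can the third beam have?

By the triangle inequality, c must be less than 10 + 5 = 15 and greater than |10 − 5| = 5.

5 < c < 15 (ft)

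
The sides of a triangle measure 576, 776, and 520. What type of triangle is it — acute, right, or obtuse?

Compare the square of the longest side to the sum of squares of the other two: 520² + 576² = 602176 = 776².

right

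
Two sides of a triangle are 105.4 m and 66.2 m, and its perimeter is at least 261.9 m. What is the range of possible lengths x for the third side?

Triangle inequality alone gives 39.2 < x < 171.6.
The perimeter condition gives x ≥ 261.9 − 105.4 − 66.2 = 90.3.
Intersecting the two: 90.3 ≤ x < 171.6.

90.3 ≤ x < 171.6 m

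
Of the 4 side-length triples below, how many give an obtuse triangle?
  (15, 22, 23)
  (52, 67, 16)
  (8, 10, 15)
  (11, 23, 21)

2

(15,22,23): 15²+22² = 709 > 529 = 23² → acute
(52,67,16): 16²+52² = 2960 < 4489 = 67² → obtuse
(8,10,15): 8²+10² = 164 < 225 = 15² → obtuse
(11,23,21): 11²+21² = 562 > 529 = 23² → acute
2 of the 4 are obtuse.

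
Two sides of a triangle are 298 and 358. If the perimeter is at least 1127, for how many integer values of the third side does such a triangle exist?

Triangle inequality: 60 < x < 656. Perimeter ≥ 1127 gives x ≥ 1127 − 298 − 358 = 471.
So 471 ≤ x < 656; integers 471 through 655: 185 values.

185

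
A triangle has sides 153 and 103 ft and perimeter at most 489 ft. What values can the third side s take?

50 < s ≤ 233

Triangle inequality alone gives 50 < s < 256.
The perimeter condition gives s ≤ 489 − 153 − 103 = 233.
Intersecting the two: 50 < s ≤ 233.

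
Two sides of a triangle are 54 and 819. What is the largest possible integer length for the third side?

872

The third side must be strictly less than 54 + 819 = 873.
The largest integer below 873 is 872.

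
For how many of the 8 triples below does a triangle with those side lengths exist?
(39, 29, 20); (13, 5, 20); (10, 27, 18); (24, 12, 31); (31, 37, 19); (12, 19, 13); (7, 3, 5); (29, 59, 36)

(20,29,39): 20+29 > 39 → valid
(5,13,20): 5+13 ≤ 20 → not valid
(10,18,27): 10+18 > 27 → valid
(12,24,31): 12+24 > 31 → valid
(19,31,37): 19+31 > 37 → valid
(12,13,19): 12+13 > 19 → valid
(3,5,7): 3+5 > 7 → valid
(29,36,59): 29+36 > 59 → valid
7 of the 8 triples form a triangle.

7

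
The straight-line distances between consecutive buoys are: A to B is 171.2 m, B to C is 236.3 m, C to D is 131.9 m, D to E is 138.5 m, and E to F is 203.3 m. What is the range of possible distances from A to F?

0 ≤ AF ≤ 881.2 m

The maximum is all hops collinear in one direction: 171.2 + 236.3 + 131.9 + 138.5 + 203.3 = 881.2.
The longest hop is 236.3; the others sum to 644.9. Since 236.3 ≤ 644.9, the path can fold back on itself completely, so the minimum distance is 0.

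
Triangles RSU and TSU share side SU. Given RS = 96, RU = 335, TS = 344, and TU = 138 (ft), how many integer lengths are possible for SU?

191

From triangle RSU: 239 < SU < 431.
From triangle TSU: 206 < SU < 482.
Intersection: 239 < SU < 431, so integers 240 through 430: 191 values.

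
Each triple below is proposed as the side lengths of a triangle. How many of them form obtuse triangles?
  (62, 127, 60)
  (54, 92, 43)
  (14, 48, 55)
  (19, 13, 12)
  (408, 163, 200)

(62,127,60): 60+62 ≤ 127, not a triangle
(54,92,43): 43²+54² = 4765 < 8464 = 92² → obtuse
(14,48,55): 14²+48² = 2500 < 3025 = 55² → obtuse
(19,13,12): 12²+13² = 313 < 361 = 19² → obtuse
(408,163,200): 163+200 ≤ 408, not a triangle
3 of the 5 are obtuse.

3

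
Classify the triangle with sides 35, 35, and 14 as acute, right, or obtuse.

Compare the square of the longest side to the sum of squares of the other two: 14² + 35² = 1421 > 1225 = 35².

acute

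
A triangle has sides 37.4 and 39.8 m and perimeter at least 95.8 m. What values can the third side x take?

Triangle inequality alone gives 2.4 < x < 77.2.
The perimeter condition gives x ≥ 95.8 − 37.4 − 39.8 = 18.6.
Intersecting the two: 18.6 ≤ x < 77.2.

18.6 ≤ x < 77.2 m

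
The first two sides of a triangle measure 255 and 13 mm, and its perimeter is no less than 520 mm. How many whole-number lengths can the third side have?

Triangle inequality: 242 < x < 268. Perimeter ≥ 520 gives x ≥ 520 − 255 − 13 = 252.
So 252 ≤ x < 268; integers 252 through 267: 16 values.

16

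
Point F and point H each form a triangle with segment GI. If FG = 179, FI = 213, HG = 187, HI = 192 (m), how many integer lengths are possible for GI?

344

From triangle FGI: 34 < GI < 392.
From triangle HGI: 5 < GI < 379.
Intersection: 34 < GI < 379, so integers 35 through 378: 344 values.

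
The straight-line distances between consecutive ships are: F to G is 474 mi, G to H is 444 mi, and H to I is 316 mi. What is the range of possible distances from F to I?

The maximum is all hops collinear in one direction: 474 + 444 + 316 = 1234.
The longest hop is 474; the others sum to 760. Since 474 ≤ 760, the path can fold back on itself completely, so the minimum distance is 0.

0 ≤ FI ≤ 1234 mi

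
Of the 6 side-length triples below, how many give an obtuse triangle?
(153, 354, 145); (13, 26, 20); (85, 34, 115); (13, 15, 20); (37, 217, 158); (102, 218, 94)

3

(153,354,145): 145+153 ≤ 354, not a triangle
(13,26,20): 13²+20² = 569 < 676 = 26² → obtuse
(85,34,115): 34²+85² = 8381 < 13225 = 115² → obtuse
(13,15,20): 13²+15² = 394 < 400 = 20² → obtuse
(37,217,158): 37+158 ≤ 217, not a triangle
(102,218,94): 94+102 ≤ 218, not a triangle
3 of the 6 are obtuse.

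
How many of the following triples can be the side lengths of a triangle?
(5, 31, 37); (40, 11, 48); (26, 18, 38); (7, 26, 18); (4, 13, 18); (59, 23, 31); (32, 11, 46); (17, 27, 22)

(5,31,37): 5+31 ≤ 37 → not valid
(11,40,48): 11+40 > 48 → valid
(18,26,38): 18+26 > 38 → valid
(7,18,26): 7+18 ≤ 26 → not valid
(4,13,18): 4+13 ≤ 18 → not valid
(23,31,59): 23+31 ≤ 59 → not valid
(11,32,46): 11+32 ≤ 46 → not valid
(17,22,27): 17+22 > 27 → valid
3 of the 8 triples form a triangle.

3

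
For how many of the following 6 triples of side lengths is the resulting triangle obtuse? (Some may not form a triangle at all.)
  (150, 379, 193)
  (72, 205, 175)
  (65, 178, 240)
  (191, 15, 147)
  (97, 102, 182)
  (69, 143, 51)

(150,379,193): 150+193 ≤ 379, not a triangle
(72,205,175): 72²+175² = 35809 < 42025 = 205² → obtuse
(65,178,240): 65²+178² = 35909 < 57600 = 240² → obtuse
(191,15,147): 15+147 ≤ 191, not a triangle
(97,102,182): 97²+102² = 19813 < 33124 = 182² → obtuse
(69,143,51): 51+69 ≤ 143, not a triangle
3 of the 6 are obtuse.

3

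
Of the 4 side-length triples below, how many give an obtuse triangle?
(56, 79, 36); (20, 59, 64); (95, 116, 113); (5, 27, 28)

(56,79,36): 36²+56² = 4432 < 6241 = 79² → obtuse
(20,59,64): 20²+59² = 3881 < 4096 = 64² → obtuse
(95,116,113): 95²+113² = 21794 > 13456 = 116² → acute
(5,27,28): 5²+27² = 754 < 784 = 28² → obtuse
3 of the 4 are obtuse.

3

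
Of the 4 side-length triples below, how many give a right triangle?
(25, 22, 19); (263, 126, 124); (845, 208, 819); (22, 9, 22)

(25,22,19): 19²+22² = 845 > 625 = 25² → acute
(263,126,124): 124+126 ≤ 263, not a triangle
(845,208,819): 208²+819² = 714025 = 845² → right
(22,9,22): 9²+22² = 565 > 484 = 22² → acute
1 of the 4 is right.

1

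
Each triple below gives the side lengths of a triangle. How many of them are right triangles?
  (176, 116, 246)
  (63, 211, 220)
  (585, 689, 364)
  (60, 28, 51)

(176,116,246): 116²+176² = 44432 < 60516 = 246² → obtuse
(63,211,220): 63²+211² = 48490 > 48400 = 220² → acute
(585,689,364): 364²+585² = 474721 = 689² → right
(60,28,51): 28²+51² = 3385 < 3600 = 60² → obtuse
1 of the 4 is right.

1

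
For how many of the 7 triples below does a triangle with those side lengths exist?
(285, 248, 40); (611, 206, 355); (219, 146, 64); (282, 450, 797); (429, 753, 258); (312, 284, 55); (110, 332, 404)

3

(40,248,285): 40+248 > 285 → valid
(206,355,611): 206+355 ≤ 611 → not valid
(64,146,219): 64+146 ≤ 219 → not valid
(282,450,797): 282+450 ≤ 797 → not valid
(258,429,753): 258+429 ≤ 753 → not valid
(55,284,312): 55+284 > 312 → valid
(110,332,404): 110+332 > 404 → valid
3 of the 7 triples form a triangle.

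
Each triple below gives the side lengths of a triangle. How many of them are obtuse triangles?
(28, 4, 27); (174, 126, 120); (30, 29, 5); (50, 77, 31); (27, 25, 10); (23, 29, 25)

4

(28,4,27): 4²+27² = 745 < 784 = 28² → obtuse
(174,126,120): 120²+126² = 30276 = 174² → right
(30,29,5): 5²+29² = 866 < 900 = 30² → obtuse
(50,77,31): 31²+50² = 3461 < 5929 = 77² → obtuse
(27,25,10): 10²+25² = 725 < 729 = 27² → obtuse
(23,29,25): 23²+25² = 1154 > 841 = 29² → acute
4 of the 6 are obtuse.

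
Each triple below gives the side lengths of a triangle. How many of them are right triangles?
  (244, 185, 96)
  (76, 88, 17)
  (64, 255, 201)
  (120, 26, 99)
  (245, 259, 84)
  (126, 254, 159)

(244,185,96): 96²+185² = 43441 < 59536 = 244² → obtuse
(76,88,17): 17²+76² = 6065 < 7744 = 88² → obtuse
(64,255,201): 64²+201² = 44497 < 65025 = 255² → obtuse
(120,26,99): 26²+99² = 10477 < 14400 = 120² → obtuse
(245,259,84): 84²+245² = 67081 = 259² → right
(126,254,159): 126²+159² = 41157 < 64516 = 254² → obtuse
1 of the 6 is right.

1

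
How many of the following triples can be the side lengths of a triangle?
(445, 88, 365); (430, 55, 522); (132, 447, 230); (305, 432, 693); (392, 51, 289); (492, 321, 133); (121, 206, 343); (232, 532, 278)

2

(88,365,445): 88+365 > 445 → valid
(55,430,522): 55+430 ≤ 522 → not valid
(132,230,447): 132+230 ≤ 447 → not valid
(305,432,693): 305+432 > 693 → valid
(51,289,392): 51+289 ≤ 392 → not valid
(133,321,492): 133+321 ≤ 492 → not valid
(121,206,343): 121+206 ≤ 343 → not valid
(232,278,532): 232+278 ≤ 532 → not valid
2 of the 8 triples form a triangle.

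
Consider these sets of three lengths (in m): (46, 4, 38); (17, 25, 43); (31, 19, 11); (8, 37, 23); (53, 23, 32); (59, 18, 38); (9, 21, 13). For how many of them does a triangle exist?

(4,38,46): 4+38 ≤ 46 → not valid
(17,25,43): 17+25 ≤ 43 → not valid
(11,19,31): 11+19 ≤ 31 → not valid
(8,23,37): 8+23 ≤ 37 → not valid
(23,32,53): 23+32 > 53 → valid
(18,38,59): 18+38 ≤ 59 → not valid
(9,13,21): 9+13 > 21 → valid
2 of the 7 triples form a triangle.

2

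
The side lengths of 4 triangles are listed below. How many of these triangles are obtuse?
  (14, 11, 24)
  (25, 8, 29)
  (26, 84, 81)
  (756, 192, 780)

2

(14,11,24): 11²+14² = 317 < 576 = 24² → obtuse
(25,8,29): 8²+25² = 689 < 841 = 29² → obtuse
(26,84,81): 26²+81² = 7237 > 7056 = 84² → acute
(756,192,780): 192²+756² = 608400 = 780² → right
2 of the 4 are obtuse.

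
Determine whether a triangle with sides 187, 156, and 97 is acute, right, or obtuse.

obtuse

Compare the square of the longest side to the sum of squares of the other two: 97² + 156² = 33745 < 34969 = 187².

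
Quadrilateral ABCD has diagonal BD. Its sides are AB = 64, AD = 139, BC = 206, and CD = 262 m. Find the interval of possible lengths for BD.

75 < BD < 203

From triangle ABD: |64 − 139| < BD < 64 + 139, i.e. 75 < BD < 203.
From triangle CBD: 56 < BD < 468.
Both must hold, so BD lies in the intersection.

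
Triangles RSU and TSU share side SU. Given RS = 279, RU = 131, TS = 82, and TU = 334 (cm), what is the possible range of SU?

From triangle RSU: |279 − 131| < SU < 279 + 131, i.e. 148 < SU < 410.
From triangle TSU: 252 < SU < 416.
Both must hold, so SU lies in the intersection.

252 < SU < 410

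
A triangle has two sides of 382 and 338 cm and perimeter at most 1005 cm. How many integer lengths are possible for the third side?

Triangle inequality: 44 < x < 720. Perimeter ≤ 1005 gives x ≤ 1005 − 382 − 338 = 285.
So 44 < x ≤ 285; integers 45 through 285: 241 values.

241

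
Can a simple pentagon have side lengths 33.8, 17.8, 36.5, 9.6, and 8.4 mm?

Yes

A pentagon exists iff every side is shorter than the sum of the others — equivalently, the longest side is less than the sum of the rest.
Longest side 36.5 < 69.6 (sum of the remaining 4), so yes.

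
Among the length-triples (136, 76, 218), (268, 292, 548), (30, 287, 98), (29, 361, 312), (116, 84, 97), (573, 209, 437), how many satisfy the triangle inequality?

3

(76,136,218): 76+136 ≤ 218 → not valid
(268,292,548): 268+292 > 548 → valid
(30,98,287): 30+98 ≤ 287 → not valid
(29,312,361): 29+312 ≤ 361 → not valid
(84,97,116): 84+97 > 116 → valid
(209,437,573): 209+437 > 573 → valid
3 of the 6 triples form a triangle.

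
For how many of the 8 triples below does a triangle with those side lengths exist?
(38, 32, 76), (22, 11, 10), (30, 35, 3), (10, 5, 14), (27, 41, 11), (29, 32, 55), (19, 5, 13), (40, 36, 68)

3

(32,38,76): 32+38 ≤ 76 → not valid
(10,11,22): 10+11 ≤ 22 → not valid
(3,30,35): 3+30 ≤ 35 → not valid
(5,10,14): 5+10 > 14 → valid
(11,27,41): 11+27 ≤ 41 → not valid
(29,32,55): 29+32 > 55 → valid
(5,13,19): 5+13 ≤ 19 → not valid
(36,40,68): 36+40 > 68 → valid
3 of the 8 triples form a triangle.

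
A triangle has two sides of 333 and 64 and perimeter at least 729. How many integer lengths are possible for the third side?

65

Triangle inequality: 269 < x < 397. Perimeter ≥ 729 gives x ≥ 729 − 333 − 64 = 332.
So 332 ≤ x < 397; integers 332 through 396: 65 values.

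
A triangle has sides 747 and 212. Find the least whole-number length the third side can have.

The third side must be strictly greater than |747 − 212| = 535.
The smallest integer above 535 is 536.

536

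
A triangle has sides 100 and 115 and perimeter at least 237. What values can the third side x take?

Triangle inequality alone gives 15 < x < 215.
The perimeter condition gives x ≥ 237 − 100 − 115 = 22.
Intersecting the two: 22 ≤ x < 215.

22 ≤ x < 215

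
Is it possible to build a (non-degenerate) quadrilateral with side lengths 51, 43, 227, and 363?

For a quadrilateral, each side must be shorter than the sum of the others.
Here the longest side is 363, but the remaining 3 sides sum to only 321.

No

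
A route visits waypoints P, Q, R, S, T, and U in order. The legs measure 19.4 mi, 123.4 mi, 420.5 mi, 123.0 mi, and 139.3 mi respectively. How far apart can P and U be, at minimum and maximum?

15.4 ≤ PU ≤ 825.6 mi

The maximum is all hops collinear in one direction: 19.4 + 123.4 + 420.5 + 123.0 + 139.3 = 825.6.
The longest hop is 420.5; the others sum to 405.1. Folding the others back against it leaves at least 420.5 − 405.1 = 15.4.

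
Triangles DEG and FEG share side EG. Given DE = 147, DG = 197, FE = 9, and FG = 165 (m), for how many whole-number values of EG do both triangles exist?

From triangle DEG: 50 < EG < 344.
From triangle FEG: 156 < EG < 174.
Intersection: 156 < EG < 174, so integers 157 through 173: 17 values.

17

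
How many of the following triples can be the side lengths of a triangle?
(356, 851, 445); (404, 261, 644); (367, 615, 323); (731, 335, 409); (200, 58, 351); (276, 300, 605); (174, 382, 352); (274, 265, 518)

5

(356,445,851): 356+445 ≤ 851 → not valid
(261,404,644): 261+404 > 644 → valid
(323,367,615): 323+367 > 615 → valid
(335,409,731): 335+409 > 731 → valid
(58,200,351): 58+200 ≤ 351 → not valid
(276,300,605): 276+300 ≤ 605 → not valid
(174,352,382): 174+352 > 382 → valid
(265,274,518): 265+274 > 518 → valid
5 of the 8 triples form a triangle.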